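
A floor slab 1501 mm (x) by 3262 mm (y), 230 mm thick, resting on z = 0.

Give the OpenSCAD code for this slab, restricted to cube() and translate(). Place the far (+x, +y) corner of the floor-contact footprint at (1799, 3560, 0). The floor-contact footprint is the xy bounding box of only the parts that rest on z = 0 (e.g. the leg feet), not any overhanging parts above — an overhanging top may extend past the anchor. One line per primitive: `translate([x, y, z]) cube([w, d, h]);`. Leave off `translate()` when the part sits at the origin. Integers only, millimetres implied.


translate([298, 298, 0]) cube([1501, 3262, 230]);


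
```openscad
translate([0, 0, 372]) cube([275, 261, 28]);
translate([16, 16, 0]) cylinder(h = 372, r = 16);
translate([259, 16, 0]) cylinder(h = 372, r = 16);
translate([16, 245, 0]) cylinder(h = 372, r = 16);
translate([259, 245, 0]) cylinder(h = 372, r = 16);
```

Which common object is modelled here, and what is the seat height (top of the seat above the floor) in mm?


A stool. The seat height is 400 mm.

A 275×261×28 slab at z = 372 on four corner cylinders — a stool. The seat top is 372 + 28 = 400 mm.


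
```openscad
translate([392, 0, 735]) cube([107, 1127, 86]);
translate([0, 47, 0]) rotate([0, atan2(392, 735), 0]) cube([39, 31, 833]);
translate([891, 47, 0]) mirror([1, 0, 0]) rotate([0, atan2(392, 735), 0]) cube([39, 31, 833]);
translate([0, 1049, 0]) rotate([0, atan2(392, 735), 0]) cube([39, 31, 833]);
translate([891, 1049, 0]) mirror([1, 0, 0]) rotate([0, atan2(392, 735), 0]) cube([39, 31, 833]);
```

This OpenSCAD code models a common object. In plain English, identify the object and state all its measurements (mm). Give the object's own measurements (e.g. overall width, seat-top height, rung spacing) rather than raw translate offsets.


A sawhorse. A 107×1127×86 mm beam (x, y, z) sits on two A-frame leg pairs. Each pair is two raked legs of 39×31 mm section (31 mm along y) splaying symmetrically in x. Each leg rises 735 mm vertically over 392 mm of horizontal reach and is 833 mm long along its own axis. Every leg's outer bottom edge rests on the floor and its outer top edge meets a bottom edge of the beam — the left legs (tilting toward +x) meet the beam's −x bottom edge, the right legs (their mirror images, tilting toward −x) meet its +x bottom edge — so the leg tops tuck under the beam, the beam's underside is 735 mm above the floor, and the feet are 891 mm apart outside-to-outside with the beam centred between them. The two leg pairs are set in 47 mm from either end of the beam.


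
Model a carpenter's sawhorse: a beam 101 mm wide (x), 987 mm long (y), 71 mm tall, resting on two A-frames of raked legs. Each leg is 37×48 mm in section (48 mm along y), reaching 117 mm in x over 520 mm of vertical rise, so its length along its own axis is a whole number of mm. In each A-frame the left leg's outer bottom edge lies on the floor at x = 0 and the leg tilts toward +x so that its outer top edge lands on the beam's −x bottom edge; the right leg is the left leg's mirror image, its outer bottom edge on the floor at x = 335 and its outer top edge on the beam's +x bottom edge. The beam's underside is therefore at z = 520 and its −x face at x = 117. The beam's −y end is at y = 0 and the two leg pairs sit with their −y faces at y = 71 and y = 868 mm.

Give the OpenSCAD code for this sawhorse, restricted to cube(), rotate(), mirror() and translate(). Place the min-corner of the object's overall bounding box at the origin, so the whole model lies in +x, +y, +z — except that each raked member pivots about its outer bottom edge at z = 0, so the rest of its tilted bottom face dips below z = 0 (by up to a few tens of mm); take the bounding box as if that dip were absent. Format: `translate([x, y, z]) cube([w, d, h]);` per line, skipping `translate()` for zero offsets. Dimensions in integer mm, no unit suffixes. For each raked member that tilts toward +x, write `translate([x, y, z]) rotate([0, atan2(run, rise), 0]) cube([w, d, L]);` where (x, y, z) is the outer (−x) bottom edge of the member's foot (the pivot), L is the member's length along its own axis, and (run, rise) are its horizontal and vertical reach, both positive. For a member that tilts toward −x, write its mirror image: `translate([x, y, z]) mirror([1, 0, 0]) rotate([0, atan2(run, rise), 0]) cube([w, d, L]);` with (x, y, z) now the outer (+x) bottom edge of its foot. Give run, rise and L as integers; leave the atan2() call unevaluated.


translate([117, 0, 520]) cube([101, 987, 71]);
translate([0, 71, 0]) rotate([0, atan2(117, 520), 0]) cube([37, 48, 533]);
translate([335, 71, 0]) mirror([1, 0, 0]) rotate([0, atan2(117, 520), 0]) cube([37, 48, 533]);
translate([0, 868, 0]) rotate([0, atan2(117, 520), 0]) cube([37, 48, 533]);
translate([335, 868, 0]) mirror([1, 0, 0]) rotate([0, atan2(117, 520), 0]) cube([37, 48, 533]);


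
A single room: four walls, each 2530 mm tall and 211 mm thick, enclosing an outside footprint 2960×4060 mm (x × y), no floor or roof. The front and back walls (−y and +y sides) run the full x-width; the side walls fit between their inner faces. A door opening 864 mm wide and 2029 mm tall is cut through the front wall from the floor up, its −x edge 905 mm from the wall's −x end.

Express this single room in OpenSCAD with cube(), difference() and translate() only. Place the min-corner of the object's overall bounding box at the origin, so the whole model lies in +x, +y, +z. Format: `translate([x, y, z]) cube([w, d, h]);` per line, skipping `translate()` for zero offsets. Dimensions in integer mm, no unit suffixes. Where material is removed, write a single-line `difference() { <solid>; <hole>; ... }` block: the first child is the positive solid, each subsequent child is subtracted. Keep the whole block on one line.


difference() { cube([2960, 211, 2530]); translate([905, 0, 0]) cube([864, 211, 2029]); }
translate([0, 3849, 0]) cube([2960, 211, 2530]);
translate([0, 211, 0]) cube([211, 3638, 2530]);
translate([2749, 211, 0]) cube([211, 3638, 2530]);


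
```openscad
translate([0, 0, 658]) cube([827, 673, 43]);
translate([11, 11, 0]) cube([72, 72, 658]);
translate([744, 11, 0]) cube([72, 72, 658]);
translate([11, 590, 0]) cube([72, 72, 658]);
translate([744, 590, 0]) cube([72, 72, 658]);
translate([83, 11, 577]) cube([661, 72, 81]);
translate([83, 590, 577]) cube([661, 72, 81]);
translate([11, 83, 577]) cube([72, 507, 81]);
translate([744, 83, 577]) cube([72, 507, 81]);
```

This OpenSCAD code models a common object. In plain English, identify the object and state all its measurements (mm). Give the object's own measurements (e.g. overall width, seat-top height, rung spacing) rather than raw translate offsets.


A rectangular dining table. The top is 827×673×43 mm with its upper surface at z = 701 mm. It stands on four 72×72 mm square legs, each inset 11 mm from the nearest pair of top edges, running from the floor to the underside of the top. Four apron rails, 72 mm thick and 81 mm tall, run between adjacent legs with their top edges flush with the underside of the top and their outer faces flush with the legs' outer faces.


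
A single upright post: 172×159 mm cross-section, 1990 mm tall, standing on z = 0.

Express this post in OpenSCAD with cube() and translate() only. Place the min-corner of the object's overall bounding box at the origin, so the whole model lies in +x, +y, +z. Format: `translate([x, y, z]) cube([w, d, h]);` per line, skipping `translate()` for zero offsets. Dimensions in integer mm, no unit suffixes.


cube([172, 159, 1990]);


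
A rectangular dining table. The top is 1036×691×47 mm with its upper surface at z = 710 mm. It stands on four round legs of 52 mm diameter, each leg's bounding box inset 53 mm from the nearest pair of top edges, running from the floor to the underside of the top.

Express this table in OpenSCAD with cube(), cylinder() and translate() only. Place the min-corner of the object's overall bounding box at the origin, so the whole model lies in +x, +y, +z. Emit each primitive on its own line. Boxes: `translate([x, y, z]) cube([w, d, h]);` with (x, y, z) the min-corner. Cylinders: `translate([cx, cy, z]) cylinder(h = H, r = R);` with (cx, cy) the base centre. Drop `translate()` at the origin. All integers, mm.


translate([0, 0, 663]) cube([1036, 691, 47]);
translate([79, 79, 0]) cylinder(h = 663, r = 26);
translate([957, 79, 0]) cylinder(h = 663, r = 26);
translate([79, 612, 0]) cylinder(h = 663, r = 26);
translate([957, 612, 0]) cylinder(h = 663, r = 26);


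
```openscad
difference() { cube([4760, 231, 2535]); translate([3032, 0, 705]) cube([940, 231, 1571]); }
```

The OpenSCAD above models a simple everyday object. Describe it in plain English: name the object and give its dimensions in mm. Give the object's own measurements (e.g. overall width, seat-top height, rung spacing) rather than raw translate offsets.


A wall 4760 mm long (x), 231 mm thick (y), 2535 mm tall, with a rectangular window opening cut through it. The opening is 940 mm wide and 1571 mm tall; its sill is at z = 705 mm and its near (−x) edge is 3032 mm from the wall's −x end. The opening passes through the full wall thickness.


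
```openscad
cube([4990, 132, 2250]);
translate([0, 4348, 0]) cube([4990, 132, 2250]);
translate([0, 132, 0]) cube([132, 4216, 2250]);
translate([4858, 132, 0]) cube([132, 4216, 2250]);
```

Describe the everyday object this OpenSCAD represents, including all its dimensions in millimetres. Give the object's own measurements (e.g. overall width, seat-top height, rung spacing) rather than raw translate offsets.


The wall frame of a small rectangular building: four walls, each 2250 mm tall and 132 mm thick, enclosing a footprint 4990 mm (x) by 4480 mm (y) outside-to-outside, with no floor or roof. The front and back walls (the −y and +y sides) span the full width; the two side walls fit between them.


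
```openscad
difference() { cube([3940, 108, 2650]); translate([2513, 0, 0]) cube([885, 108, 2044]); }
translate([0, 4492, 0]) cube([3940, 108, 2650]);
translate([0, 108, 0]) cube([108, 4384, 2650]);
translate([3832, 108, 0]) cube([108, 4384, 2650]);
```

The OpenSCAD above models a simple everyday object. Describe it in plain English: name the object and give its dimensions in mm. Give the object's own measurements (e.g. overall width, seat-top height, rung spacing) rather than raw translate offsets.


A single room: four walls, each 2650 mm tall and 108 mm thick, enclosing an outside footprint 3940×4600 mm (x × y), no floor or roof. The front and back walls (−y and +y sides) run the full x-width; the side walls fit between their inner faces. A door opening 885 mm wide and 2044 mm tall is cut through the front wall from the floor up, its −x edge 2513 mm from the wall's −x end.


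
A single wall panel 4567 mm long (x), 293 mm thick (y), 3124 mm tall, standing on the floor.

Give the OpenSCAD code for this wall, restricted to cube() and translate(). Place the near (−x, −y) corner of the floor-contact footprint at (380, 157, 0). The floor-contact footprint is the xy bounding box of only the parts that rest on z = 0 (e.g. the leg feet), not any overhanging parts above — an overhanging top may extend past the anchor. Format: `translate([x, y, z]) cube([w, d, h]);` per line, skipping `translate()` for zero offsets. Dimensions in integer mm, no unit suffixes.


translate([380, 157, 0]) cube([4567, 293, 3124]);


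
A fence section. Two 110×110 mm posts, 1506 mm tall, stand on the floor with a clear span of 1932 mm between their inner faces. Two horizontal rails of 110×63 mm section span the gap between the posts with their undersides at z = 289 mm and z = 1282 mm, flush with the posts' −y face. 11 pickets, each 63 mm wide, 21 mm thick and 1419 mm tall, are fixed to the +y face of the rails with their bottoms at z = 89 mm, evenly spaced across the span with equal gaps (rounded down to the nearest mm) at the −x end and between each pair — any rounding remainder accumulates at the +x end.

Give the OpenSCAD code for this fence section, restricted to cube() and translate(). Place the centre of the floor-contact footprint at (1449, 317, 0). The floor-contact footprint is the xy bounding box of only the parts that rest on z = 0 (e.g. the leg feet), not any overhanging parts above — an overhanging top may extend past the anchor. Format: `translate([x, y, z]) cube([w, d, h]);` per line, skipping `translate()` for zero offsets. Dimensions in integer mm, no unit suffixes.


translate([373, 262, 0]) cube([110, 110, 1506]);
translate([2415, 262, 0]) cube([110, 110, 1506]);
translate([483, 262, 289]) cube([1932, 110, 63]);
translate([483, 262, 1282]) cube([1932, 110, 63]);
translate([586, 372, 89]) cube([63, 21, 1419]);
translate([752, 372, 89]) cube([63, 21, 1419]);
translate([918, 372, 89]) cube([63, 21, 1419]);
translate([1084, 372, 89]) cube([63, 21, 1419]);
translate([1250, 372, 89]) cube([63, 21, 1419]);
translate([1416, 372, 89]) cube([63, 21, 1419]);
translate([1582, 372, 89]) cube([63, 21, 1419]);
translate([1748, 372, 89]) cube([63, 21, 1419]);
translate([1914, 372, 89]) cube([63, 21, 1419]);
translate([2080, 372, 89]) cube([63, 21, 1419]);
translate([2246, 372, 89]) cube([63, 21, 1419]);


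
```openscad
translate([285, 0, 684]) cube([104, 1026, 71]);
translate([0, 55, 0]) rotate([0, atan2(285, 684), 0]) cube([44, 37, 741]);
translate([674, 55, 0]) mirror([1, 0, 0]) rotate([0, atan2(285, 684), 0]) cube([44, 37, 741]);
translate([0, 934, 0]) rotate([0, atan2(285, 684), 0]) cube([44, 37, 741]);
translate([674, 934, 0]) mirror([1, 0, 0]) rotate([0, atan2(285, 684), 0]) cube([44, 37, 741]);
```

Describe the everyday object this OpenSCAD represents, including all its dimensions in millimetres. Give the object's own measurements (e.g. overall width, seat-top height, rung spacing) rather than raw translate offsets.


A sawhorse. A 104×1026×71 mm beam (x, y, z) sits on two A-frame leg pairs. Each pair is two raked legs of 44×37 mm section (37 mm along y) splaying symmetrically in x. Each leg rises 684 mm vertically over 285 mm of horizontal reach and is 741 mm long along its own axis. Every leg's outer bottom edge rests on the floor and its outer top edge meets a bottom edge of the beam — the left legs (tilting toward +x) meet the beam's −x bottom edge, the right legs (their mirror images, tilting toward −x) meet its +x bottom edge — so the leg tops tuck under the beam, the beam's underside is 684 mm above the floor, and the feet are 674 mm apart outside-to-outside with the beam centred between them. The two leg pairs are set in 55 mm from either end of the beam.


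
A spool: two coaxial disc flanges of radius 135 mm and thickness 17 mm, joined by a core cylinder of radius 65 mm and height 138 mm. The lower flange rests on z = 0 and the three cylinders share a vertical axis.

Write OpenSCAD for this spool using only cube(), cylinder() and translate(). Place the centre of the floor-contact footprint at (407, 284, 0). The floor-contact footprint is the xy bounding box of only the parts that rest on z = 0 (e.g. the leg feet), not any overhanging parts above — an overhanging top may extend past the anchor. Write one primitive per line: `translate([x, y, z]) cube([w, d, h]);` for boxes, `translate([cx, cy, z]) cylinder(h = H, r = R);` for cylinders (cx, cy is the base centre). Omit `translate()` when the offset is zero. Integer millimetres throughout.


translate([407, 284, 0]) cylinder(h = 17, r = 135);
translate([407, 284, 17]) cylinder(h = 138, r = 65);
translate([407, 284, 155]) cylinder(h = 17, r = 135);


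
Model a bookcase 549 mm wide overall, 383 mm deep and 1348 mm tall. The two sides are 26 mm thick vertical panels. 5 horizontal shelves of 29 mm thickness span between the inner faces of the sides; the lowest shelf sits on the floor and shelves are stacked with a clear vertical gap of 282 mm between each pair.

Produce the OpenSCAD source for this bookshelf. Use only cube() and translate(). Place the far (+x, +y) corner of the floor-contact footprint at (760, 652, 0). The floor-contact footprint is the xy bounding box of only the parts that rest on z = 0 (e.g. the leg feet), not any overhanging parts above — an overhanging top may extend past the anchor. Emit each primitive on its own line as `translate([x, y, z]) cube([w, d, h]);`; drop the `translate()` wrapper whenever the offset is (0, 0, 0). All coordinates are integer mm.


translate([211, 269, 0]) cube([26, 383, 1348]);
translate([734, 269, 0]) cube([26, 383, 1348]);
translate([237, 269, 0]) cube([497, 383, 29]);
translate([237, 269, 311]) cube([497, 383, 29]);
translate([237, 269, 622]) cube([497, 383, 29]);
translate([237, 269, 933]) cube([497, 383, 29]);
translate([237, 269, 1244]) cube([497, 383, 29]);


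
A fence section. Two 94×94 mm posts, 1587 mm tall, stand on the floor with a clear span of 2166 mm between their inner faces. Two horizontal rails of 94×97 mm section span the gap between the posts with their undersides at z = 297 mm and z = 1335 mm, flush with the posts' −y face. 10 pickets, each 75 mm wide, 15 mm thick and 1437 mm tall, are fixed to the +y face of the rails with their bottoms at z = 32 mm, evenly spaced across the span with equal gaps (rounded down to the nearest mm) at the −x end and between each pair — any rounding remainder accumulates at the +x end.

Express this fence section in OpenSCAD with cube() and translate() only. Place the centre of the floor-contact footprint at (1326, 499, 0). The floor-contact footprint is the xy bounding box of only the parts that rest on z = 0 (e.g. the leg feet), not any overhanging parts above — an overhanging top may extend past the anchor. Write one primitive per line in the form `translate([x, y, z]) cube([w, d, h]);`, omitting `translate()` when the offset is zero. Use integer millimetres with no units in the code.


translate([149, 452, 0]) cube([94, 94, 1587]);
translate([2409, 452, 0]) cube([94, 94, 1587]);
translate([243, 452, 297]) cube([2166, 94, 97]);
translate([243, 452, 1335]) cube([2166, 94, 97]);
translate([371, 546, 32]) cube([75, 15, 1437]);
translate([574, 546, 32]) cube([75, 15, 1437]);
translate([777, 546, 32]) cube([75, 15, 1437]);
translate([980, 546, 32]) cube([75, 15, 1437]);
translate([1183, 546, 32]) cube([75, 15, 1437]);
translate([1386, 546, 32]) cube([75, 15, 1437]);
translate([1589, 546, 32]) cube([75, 15, 1437]);
translate([1792, 546, 32]) cube([75, 15, 1437]);
translate([1995, 546, 32]) cube([75, 15, 1437]);
translate([2198, 546, 32]) cube([75, 15, 1437]);


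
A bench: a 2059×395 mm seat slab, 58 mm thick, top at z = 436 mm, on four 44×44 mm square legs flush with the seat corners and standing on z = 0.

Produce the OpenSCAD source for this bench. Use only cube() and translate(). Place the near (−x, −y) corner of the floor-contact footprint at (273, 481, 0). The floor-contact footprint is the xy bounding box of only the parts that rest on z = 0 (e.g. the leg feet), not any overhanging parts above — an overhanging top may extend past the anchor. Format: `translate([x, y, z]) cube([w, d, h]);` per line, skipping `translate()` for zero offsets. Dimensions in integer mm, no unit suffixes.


translate([273, 481, 378]) cube([2059, 395, 58]);
translate([273, 481, 0]) cube([44, 44, 378]);
translate([273, 832, 0]) cube([44, 44, 378]);
translate([2288, 481, 0]) cube([44, 44, 378]);
translate([2288, 832, 0]) cube([44, 44, 378]);


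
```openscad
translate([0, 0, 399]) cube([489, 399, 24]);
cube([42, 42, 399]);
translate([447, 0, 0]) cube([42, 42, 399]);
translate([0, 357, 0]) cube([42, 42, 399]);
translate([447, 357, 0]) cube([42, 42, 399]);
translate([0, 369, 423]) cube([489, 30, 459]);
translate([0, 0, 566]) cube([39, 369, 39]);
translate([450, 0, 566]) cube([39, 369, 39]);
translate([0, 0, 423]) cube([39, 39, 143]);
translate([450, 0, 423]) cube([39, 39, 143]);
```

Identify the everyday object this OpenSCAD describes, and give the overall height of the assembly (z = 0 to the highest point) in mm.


A chair. The overall height is 882 mm.

A slab on four corner posts with a tall panel at the back — a chair. The seat slab sits at z = 399 with thickness 24, and the 459 mm backrest starts at the seat top, so the overall height is 399 + 24 + 459 = 882 mm.


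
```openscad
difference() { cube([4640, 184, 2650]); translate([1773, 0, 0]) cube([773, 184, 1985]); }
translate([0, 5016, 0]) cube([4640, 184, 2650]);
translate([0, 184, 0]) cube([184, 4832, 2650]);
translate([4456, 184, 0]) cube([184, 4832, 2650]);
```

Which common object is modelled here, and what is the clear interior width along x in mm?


A single room. The interior width is 4272 mm.

Four walls enclosing a rectangle with a door in the front wall — a room. Outside width 4640 minus two 184 mm walls gives 4272 mm.


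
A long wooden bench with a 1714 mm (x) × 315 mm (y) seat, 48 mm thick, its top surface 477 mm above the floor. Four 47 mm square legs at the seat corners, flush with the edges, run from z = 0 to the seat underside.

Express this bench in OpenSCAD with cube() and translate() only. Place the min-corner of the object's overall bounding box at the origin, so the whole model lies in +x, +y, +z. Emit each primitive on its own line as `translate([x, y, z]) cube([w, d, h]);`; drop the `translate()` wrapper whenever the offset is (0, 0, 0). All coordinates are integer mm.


translate([0, 0, 429]) cube([1714, 315, 48]);
cube([47, 47, 429]);
translate([0, 268, 0]) cube([47, 47, 429]);
translate([1667, 0, 0]) cube([47, 47, 429]);
translate([1667, 268, 0]) cube([47, 47, 429]);


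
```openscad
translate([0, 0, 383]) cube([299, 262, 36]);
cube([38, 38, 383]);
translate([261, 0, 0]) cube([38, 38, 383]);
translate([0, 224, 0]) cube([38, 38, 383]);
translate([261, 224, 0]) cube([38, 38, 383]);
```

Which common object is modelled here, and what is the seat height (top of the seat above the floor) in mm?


A stool. The seat height is 419 mm.

A 299×262×36 slab at z = 383 on four corner posts — a stool. The seat top is 383 + 36 = 419 mm.


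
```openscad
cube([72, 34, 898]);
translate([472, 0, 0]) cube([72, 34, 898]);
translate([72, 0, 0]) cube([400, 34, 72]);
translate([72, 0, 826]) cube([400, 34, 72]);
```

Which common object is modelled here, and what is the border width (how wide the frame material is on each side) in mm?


A picture frame. The border width is 72 mm.

Four thin pieces enclosing a rectangular opening — a picture frame. The two full-height stiles are 898 mm tall; the top rail sits at z = 826 and is 72 mm tall, so the border above the opening is 898 − 826 = 72 mm, matching the stile x-width.


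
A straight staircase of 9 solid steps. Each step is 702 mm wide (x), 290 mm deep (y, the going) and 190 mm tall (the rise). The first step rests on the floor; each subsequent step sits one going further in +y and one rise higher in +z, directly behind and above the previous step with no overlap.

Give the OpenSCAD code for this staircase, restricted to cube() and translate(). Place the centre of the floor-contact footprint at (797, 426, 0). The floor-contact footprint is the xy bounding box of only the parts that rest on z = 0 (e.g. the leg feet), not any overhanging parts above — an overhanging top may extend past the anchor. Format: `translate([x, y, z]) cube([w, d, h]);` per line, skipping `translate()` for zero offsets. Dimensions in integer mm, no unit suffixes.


translate([446, 281, 0]) cube([702, 290, 190]);
translate([446, 571, 190]) cube([702, 290, 190]);
translate([446, 861, 380]) cube([702, 290, 190]);
translate([446, 1151, 570]) cube([702, 290, 190]);
translate([446, 1441, 760]) cube([702, 290, 190]);
translate([446, 1731, 950]) cube([702, 290, 190]);
translate([446, 2021, 1140]) cube([702, 290, 190]);
translate([446, 2311, 1330]) cube([702, 290, 190]);
translate([446, 2601, 1520]) cube([702, 290, 190]);


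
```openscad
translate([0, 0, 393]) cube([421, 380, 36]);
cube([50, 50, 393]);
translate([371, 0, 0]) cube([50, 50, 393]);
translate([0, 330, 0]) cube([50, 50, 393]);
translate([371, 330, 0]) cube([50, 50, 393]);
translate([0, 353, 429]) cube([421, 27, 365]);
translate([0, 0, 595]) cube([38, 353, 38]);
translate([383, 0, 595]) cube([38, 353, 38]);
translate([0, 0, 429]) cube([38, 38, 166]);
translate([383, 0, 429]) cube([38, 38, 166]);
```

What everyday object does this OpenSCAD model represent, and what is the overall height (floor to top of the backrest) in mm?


A chair. The overall height is 794 mm.

A slab on four corner posts with a tall panel at the back — a chair. The seat slab sits at z = 393 with thickness 36, and the 365 mm backrest starts at the seat top, so the overall height is 393 + 36 + 365 = 794 mm.


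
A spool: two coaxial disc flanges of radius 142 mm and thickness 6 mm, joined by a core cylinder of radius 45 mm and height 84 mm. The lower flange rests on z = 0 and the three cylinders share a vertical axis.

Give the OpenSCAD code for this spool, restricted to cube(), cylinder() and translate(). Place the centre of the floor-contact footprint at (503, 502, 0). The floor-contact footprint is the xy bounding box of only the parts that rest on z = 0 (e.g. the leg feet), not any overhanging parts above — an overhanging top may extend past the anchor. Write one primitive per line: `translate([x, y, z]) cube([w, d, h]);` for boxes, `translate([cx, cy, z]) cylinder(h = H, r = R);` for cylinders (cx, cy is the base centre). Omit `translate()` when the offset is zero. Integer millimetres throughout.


translate([503, 502, 0]) cylinder(h = 6, r = 142);
translate([503, 502, 6]) cylinder(h = 84, r = 45);
translate([503, 502, 90]) cylinder(h = 6, r = 142);


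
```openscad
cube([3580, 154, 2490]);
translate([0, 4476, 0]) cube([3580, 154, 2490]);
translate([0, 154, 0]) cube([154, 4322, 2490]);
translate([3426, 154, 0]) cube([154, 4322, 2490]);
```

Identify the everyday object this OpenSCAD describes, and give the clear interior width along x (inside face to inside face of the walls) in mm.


A house (or room) frame. The interior width is 3272 mm.

Four 2490 mm walls enclosing a rectangle with no floor or roof — a room or house frame. Outside width is 3580 mm and wall thickness is 154 mm, so the interior width is 3580 − 2 × 154 = 3272 mm.


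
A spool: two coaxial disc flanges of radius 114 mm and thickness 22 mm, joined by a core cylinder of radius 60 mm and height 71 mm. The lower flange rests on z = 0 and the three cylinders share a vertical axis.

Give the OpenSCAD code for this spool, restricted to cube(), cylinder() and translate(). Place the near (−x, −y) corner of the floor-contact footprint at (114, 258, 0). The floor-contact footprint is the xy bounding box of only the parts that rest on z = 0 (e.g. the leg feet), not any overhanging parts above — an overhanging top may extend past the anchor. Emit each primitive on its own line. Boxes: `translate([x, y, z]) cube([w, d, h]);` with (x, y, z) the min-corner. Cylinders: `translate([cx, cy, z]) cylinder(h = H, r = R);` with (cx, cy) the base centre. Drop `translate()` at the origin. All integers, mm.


translate([228, 372, 0]) cylinder(h = 22, r = 114);
translate([228, 372, 22]) cylinder(h = 71, r = 60);
translate([228, 372, 93]) cylinder(h = 22, r = 114);


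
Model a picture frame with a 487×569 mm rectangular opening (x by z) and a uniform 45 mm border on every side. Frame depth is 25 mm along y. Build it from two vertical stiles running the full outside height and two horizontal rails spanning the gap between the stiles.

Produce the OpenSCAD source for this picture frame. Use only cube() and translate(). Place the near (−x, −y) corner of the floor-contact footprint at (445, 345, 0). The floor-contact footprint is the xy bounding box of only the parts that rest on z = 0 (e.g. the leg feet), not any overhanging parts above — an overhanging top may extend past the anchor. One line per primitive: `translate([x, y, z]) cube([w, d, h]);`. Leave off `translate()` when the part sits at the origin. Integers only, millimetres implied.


translate([445, 345, 0]) cube([45, 25, 659]);
translate([977, 345, 0]) cube([45, 25, 659]);
translate([490, 345, 0]) cube([487, 25, 45]);
translate([490, 345, 614]) cube([487, 25, 45]);


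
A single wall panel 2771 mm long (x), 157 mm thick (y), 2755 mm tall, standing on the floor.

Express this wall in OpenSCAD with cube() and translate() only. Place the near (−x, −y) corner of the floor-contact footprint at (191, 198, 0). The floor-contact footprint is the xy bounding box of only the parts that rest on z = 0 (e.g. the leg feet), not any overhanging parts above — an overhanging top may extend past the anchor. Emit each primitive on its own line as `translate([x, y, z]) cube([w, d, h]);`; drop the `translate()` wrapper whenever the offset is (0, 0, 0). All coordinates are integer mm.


translate([191, 198, 0]) cube([2771, 157, 2755]);


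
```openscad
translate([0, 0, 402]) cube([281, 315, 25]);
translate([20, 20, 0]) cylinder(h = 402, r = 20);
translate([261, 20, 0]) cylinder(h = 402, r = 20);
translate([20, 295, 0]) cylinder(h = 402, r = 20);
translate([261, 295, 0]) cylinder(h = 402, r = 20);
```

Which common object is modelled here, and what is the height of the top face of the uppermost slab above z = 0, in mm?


A stool. The seat height is 427 mm.

A 281×315×25 slab at z = 402 on four corner cylinders — a stool. The seat top is 402 + 25 = 427 mm.


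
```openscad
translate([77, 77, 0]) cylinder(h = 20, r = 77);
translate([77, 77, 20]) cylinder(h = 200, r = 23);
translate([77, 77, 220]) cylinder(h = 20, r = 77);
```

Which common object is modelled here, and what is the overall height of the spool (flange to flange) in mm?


A spool. The overall height is 240 mm.

Three coaxial cylinders, large–small–large — a spool. Two 20 mm flanges and a 200 mm core give 20 + 200 + 20 = 240 mm.


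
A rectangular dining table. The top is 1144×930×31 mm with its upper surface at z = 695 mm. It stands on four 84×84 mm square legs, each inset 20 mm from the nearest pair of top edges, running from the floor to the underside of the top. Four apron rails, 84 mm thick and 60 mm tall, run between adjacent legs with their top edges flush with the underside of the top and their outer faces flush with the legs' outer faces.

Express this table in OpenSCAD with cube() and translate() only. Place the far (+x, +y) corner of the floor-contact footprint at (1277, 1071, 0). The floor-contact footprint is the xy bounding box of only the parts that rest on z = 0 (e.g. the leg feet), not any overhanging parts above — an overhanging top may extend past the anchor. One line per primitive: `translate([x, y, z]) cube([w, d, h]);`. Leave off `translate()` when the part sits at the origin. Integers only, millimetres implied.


translate([153, 161, 664]) cube([1144, 930, 31]);
translate([173, 181, 0]) cube([84, 84, 664]);
translate([1193, 181, 0]) cube([84, 84, 664]);
translate([173, 987, 0]) cube([84, 84, 664]);
translate([1193, 987, 0]) cube([84, 84, 664]);
translate([257, 181, 604]) cube([936, 84, 60]);
translate([257, 987, 604]) cube([936, 84, 60]);
translate([173, 265, 604]) cube([84, 722, 60]);
translate([1193, 265, 604]) cube([84, 722, 60]);


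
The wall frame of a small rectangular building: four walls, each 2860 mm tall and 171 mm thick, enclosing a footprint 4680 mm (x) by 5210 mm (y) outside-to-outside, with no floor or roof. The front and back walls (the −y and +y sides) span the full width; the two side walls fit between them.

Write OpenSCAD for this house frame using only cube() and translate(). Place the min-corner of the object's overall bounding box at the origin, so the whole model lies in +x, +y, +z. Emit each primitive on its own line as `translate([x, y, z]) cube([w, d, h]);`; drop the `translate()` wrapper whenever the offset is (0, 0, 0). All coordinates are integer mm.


cube([4680, 171, 2860]);
translate([0, 5039, 0]) cube([4680, 171, 2860]);
translate([0, 171, 0]) cube([171, 4868, 2860]);
translate([4509, 171, 0]) cube([171, 4868, 2860]);


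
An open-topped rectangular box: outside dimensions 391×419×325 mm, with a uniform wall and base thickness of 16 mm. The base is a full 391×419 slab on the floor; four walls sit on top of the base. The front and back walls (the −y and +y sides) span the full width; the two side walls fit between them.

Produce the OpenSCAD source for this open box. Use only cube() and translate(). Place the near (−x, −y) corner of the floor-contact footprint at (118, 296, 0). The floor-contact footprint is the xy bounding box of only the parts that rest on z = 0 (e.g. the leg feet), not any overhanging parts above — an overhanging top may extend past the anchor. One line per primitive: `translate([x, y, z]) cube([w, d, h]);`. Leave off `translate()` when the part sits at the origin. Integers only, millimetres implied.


translate([118, 296, 0]) cube([391, 419, 16]);
translate([118, 296, 16]) cube([391, 16, 309]);
translate([118, 699, 16]) cube([391, 16, 309]);
translate([118, 312, 16]) cube([16, 387, 309]);
translate([493, 312, 16]) cube([16, 387, 309]);


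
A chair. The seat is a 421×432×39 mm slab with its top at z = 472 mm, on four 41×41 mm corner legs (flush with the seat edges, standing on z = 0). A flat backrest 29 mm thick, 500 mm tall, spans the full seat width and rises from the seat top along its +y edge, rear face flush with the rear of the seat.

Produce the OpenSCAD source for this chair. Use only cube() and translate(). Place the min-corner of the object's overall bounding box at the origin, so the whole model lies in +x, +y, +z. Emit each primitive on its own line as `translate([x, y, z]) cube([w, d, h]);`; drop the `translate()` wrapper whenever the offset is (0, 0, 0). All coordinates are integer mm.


translate([0, 0, 433]) cube([421, 432, 39]);
cube([41, 41, 433]);
translate([380, 0, 0]) cube([41, 41, 433]);
translate([0, 391, 0]) cube([41, 41, 433]);
translate([380, 391, 0]) cube([41, 41, 433]);
translate([0, 403, 472]) cube([421, 29, 500]);


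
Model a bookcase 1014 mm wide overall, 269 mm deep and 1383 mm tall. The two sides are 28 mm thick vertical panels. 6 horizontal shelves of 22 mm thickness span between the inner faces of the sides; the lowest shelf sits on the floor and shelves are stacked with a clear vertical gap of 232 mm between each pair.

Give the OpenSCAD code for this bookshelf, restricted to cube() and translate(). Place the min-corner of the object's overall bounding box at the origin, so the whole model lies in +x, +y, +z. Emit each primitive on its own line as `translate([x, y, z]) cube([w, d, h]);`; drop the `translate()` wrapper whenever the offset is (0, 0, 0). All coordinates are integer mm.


cube([28, 269, 1383]);
translate([986, 0, 0]) cube([28, 269, 1383]);
translate([28, 0, 0]) cube([958, 269, 22]);
translate([28, 0, 254]) cube([958, 269, 22]);
translate([28, 0, 508]) cube([958, 269, 22]);
translate([28, 0, 762]) cube([958, 269, 22]);
translate([28, 0, 1016]) cube([958, 269, 22]);
translate([28, 0, 1270]) cube([958, 269, 22]);


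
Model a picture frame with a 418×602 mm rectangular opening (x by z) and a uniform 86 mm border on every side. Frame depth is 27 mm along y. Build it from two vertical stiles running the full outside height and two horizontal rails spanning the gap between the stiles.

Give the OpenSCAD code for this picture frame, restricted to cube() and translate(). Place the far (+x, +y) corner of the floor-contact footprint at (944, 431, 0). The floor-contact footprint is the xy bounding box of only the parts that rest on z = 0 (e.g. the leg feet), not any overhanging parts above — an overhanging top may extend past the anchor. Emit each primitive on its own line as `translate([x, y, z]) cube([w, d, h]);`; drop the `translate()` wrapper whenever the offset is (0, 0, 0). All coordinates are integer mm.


translate([354, 404, 0]) cube([86, 27, 774]);
translate([858, 404, 0]) cube([86, 27, 774]);
translate([440, 404, 0]) cube([418, 27, 86]);
translate([440, 404, 688]) cube([418, 27, 86]);


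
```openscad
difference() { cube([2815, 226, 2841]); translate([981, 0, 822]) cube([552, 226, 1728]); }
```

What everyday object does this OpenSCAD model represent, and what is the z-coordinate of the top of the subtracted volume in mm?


A wall with a window opening. The window head height is 2550 mm.

A wall with a rectangular opening subtracted — a window. Sill at z = 822, opening 1728 mm tall, so the head is at 822 + 1728 = 2550 mm.


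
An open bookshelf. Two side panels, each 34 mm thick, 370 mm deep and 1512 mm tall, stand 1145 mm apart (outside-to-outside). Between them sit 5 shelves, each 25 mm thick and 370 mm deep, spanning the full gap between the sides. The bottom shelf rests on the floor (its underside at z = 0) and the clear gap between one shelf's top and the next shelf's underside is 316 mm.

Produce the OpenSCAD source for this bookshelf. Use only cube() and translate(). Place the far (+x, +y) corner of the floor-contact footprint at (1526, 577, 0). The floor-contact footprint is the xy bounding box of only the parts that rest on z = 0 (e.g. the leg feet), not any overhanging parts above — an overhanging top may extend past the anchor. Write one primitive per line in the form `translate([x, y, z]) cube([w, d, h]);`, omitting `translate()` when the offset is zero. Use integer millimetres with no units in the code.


translate([381, 207, 0]) cube([34, 370, 1512]);
translate([1492, 207, 0]) cube([34, 370, 1512]);
translate([415, 207, 0]) cube([1077, 370, 25]);
translate([415, 207, 341]) cube([1077, 370, 25]);
translate([415, 207, 682]) cube([1077, 370, 25]);
translate([415, 207, 1023]) cube([1077, 370, 25]);
translate([415, 207, 1364]) cube([1077, 370, 25]);


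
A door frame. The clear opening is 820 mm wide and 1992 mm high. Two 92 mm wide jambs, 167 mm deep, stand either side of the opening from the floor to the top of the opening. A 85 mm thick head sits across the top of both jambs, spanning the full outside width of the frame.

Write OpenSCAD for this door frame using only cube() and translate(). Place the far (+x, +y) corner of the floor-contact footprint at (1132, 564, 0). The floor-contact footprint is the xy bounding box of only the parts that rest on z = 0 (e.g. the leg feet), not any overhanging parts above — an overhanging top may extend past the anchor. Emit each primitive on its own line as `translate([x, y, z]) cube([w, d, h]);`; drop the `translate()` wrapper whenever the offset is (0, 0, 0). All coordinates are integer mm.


translate([128, 397, 0]) cube([92, 167, 1992]);
translate([1040, 397, 0]) cube([92, 167, 1992]);
translate([128, 397, 1992]) cube([1004, 167, 85]);


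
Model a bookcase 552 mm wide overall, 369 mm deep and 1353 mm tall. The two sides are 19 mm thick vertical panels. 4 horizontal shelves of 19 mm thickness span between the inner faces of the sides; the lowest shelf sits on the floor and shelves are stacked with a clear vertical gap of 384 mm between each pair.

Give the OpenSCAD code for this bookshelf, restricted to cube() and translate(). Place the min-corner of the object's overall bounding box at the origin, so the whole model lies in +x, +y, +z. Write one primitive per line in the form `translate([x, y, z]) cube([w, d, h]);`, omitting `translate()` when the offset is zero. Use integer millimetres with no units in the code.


cube([19, 369, 1353]);
translate([533, 0, 0]) cube([19, 369, 1353]);
translate([19, 0, 0]) cube([514, 369, 19]);
translate([19, 0, 403]) cube([514, 369, 19]);
translate([19, 0, 806]) cube([514, 369, 19]);
translate([19, 0, 1209]) cube([514, 369, 19]);


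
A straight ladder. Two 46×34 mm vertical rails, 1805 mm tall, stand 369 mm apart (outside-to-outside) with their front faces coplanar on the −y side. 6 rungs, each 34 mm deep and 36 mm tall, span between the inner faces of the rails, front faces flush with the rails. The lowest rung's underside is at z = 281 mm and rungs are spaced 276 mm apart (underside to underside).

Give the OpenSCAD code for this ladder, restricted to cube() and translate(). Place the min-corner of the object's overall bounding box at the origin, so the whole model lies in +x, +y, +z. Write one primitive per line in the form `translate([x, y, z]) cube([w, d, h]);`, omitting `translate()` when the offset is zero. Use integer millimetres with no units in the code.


cube([46, 34, 1805]);
translate([323, 0, 0]) cube([46, 34, 1805]);
translate([46, 0, 281]) cube([277, 34, 36]);
translate([46, 0, 557]) cube([277, 34, 36]);
translate([46, 0, 833]) cube([277, 34, 36]);
translate([46, 0, 1109]) cube([277, 34, 36]);
translate([46, 0, 1385]) cube([277, 34, 36]);
translate([46, 0, 1661]) cube([277, 34, 36]);
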